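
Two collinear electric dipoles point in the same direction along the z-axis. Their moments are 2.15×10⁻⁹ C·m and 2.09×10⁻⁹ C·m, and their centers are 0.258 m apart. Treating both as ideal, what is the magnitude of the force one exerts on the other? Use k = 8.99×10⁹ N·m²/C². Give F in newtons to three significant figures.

On-axis field of dipole 1 at distance r: E = 2kp₁/r³. Force on dipole 2 is F = p₂·dE/dr (gradient along axis).
dE/dr = −6kp₁/r⁴, so |F| = 6kp₁p₂/r⁴ (attractive for aligned moments).
F = 6(8.99×10⁹)(2.15×10⁻⁹)(2.09×10⁻⁹)/(0.258)⁴ = 5.470×10⁻⁵ N.

F ≈ 5.47×10⁻⁵ N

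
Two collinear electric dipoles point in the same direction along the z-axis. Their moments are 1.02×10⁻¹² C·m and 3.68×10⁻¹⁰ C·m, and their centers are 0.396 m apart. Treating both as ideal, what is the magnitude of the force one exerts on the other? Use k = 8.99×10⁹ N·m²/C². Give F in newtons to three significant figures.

F ≈ 8.23×10⁻¹⁰ N

On-axis field of dipole 1 at distance r: E = 2kp₁/r³. Force on dipole 2 is F = p₂·dE/dr (gradient along axis).
dE/dr = −6kp₁/r⁴, so |F| = 6kp₁p₂/r⁴ (attractive for aligned moments).
F = 6(8.99×10⁹)(1.02×10⁻¹²)(3.68×10⁻¹⁰)/(0.396)⁴ = 8.233×10⁻¹⁰ N.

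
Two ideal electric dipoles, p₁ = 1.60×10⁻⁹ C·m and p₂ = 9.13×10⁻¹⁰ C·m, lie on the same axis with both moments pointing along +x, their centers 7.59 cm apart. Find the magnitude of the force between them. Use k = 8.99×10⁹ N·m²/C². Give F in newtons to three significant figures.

F ≈ 0.00237 N

On-axis field of dipole 1 at distance r: E = 2kp₁/r³. Force on dipole 2 is F = p₂·dE/dr (gradient along axis).
dE/dr = −6kp₁/r⁴, so |F| = 6kp₁p₂/r⁴ (attractive for aligned moments).
F = 6(8.99×10⁹)(1.60×10⁻⁹)(9.13×10⁻¹⁰)/(0.0759)⁴ = 0.002374 N.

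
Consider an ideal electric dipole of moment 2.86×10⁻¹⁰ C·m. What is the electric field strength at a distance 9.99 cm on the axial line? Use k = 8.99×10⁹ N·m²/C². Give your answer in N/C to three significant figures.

On the dipole axis E = 2kp/r³.
E = 2·(8.99×10⁹)(2.86×10⁻¹⁰) / (0.0999)³ = 5158 N/C.

E ≈ 5160 N/C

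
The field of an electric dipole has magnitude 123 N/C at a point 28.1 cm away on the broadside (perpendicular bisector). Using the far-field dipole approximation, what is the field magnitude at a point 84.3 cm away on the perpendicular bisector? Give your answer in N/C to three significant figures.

E ≈ 4.56 N/C

Dipole fields scale as 1/r³ in the far field; the geometry is the same at both points.
E₂ = E₁ · (r₁/r₂)³ = 123 · (28.1/84.3)³.
(r₁/r₂)³ = (0.3333)³ = 0.03704.
E₂ ≈ 4.556 N/C.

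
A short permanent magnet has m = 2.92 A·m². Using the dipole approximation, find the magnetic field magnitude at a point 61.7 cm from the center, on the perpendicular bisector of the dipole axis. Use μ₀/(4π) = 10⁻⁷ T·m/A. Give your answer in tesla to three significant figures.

In the equatorial plane B = (μ₀/4π)·m/r³ (half the axial value).
B = (10⁻⁷)·(2.92) / (0.617)³ = 1.243×10⁻⁶ T.

B ≈ 1.24×10⁻⁶ T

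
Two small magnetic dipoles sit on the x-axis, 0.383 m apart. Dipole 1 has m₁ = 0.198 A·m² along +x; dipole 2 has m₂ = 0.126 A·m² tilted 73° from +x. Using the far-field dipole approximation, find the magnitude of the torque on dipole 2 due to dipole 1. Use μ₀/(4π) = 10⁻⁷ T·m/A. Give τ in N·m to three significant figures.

Dipole B is on the axis of dipole A, so B₁ there is axial: B₁ = (μ₀/4π)·2m₁/r³ along +x.
B₁ = 2(10⁻⁷)(0.198)/(0.383)³ = 7.049×10⁻⁷ T.
τ = m₂ B₁ sinθ.
τ = (0.126)(7.049×10⁻⁷)·sin73° = 8.493×10⁻⁸ N·m.

τ ≈ 8.49×10⁻⁸ N·m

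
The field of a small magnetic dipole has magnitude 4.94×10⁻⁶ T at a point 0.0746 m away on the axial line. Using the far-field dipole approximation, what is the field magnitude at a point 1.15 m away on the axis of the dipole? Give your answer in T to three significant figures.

Dipole fields scale as 1/r³ in the far field; the geometry is the same at both points.
B₂ = B₁ · (r₁/r₂)³ = 4.94×10⁻⁶ · (0.0746/1.15)³.
(r₁/r₂)³ = (0.06487)³ = 0.000273.
B₂ ≈ 1.348×10⁻⁹ T.

B ≈ 1.35×10⁻⁹ T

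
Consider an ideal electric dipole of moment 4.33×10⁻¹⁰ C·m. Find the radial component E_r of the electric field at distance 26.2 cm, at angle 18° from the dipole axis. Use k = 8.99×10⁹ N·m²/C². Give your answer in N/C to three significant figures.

For a dipole, E_r = (2kp cosθ)/r³.
kp/r³ = (8.99×10⁹)(4.33×10⁻¹⁰)/(0.262)³ = 216.4 N/C.
E_r = 2·216.4·cos18° = 411.7 N/C.

E_r ≈ 412 N/C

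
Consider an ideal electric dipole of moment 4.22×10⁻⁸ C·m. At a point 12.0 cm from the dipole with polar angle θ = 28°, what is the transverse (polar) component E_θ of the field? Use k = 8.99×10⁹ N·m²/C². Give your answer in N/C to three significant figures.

For a dipole, E_θ = (kp sinθ)/r³.
kp/r³ = (8.99×10⁹)(4.22×10⁻⁸)/(0.120)³ = 2.195×10⁵ N/C.
E_θ = 2.195×10⁵·sin28° = 1.031×10⁵ N/C.

E_θ ≈ 1.03×10⁵ N/C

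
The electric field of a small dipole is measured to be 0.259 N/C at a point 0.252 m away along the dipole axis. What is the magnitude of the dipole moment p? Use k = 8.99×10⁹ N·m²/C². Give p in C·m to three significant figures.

p ≈ 2.31×10⁻¹³ C·m

On axis E = 2kp/r³, so p = Er³/(2k).
p = (0.259)·(0.252)³ / (2·8.99×10⁹) = 2.305×10⁻¹³ C·m.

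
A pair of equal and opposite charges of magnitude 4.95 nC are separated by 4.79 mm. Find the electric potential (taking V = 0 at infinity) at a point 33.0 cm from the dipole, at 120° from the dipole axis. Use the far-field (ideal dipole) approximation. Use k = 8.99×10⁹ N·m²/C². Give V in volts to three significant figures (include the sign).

V ≈ -0.979 V

Dipole moment p = qd = (4.95×10⁻⁹ C)(0.00479 m) = 2.371×10⁻¹¹ C·m.
The dipole potential is V = kp cosθ / r².
V = (8.99×10⁹)(2.371×10⁻¹¹)·cos120° / (0.330)² = -0.9787 V.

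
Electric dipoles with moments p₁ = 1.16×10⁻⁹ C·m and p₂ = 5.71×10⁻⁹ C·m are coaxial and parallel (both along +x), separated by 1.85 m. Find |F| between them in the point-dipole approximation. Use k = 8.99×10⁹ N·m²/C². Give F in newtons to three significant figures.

F ≈ 3.05×10⁻⁸ N

On-axis field of dipole 1 at distance r: E = 2kp₁/r³. Force on dipole 2 is F = p₂·dE/dr (gradient along axis).
dE/dr = −6kp₁/r⁴, so |F| = 6kp₁p₂/r⁴ (attractive for aligned moments).
F = 6(8.99×10⁹)(1.16×10⁻⁹)(5.71×10⁻⁹)/(1.85)⁴ = 3.050×10⁻⁸ N.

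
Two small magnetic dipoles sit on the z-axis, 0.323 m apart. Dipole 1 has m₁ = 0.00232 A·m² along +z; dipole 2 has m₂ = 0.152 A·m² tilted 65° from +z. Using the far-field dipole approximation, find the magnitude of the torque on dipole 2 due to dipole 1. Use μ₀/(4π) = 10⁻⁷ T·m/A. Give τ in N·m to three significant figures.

Dipole B is on the axis of dipole A, so B₁ there is axial: B₁ = (μ₀/4π)·2m₁/r³ along +z.
B₁ = 2(10⁻⁷)(0.00232)/(0.323)³ = 1.377×10⁻⁸ T.
τ = m₂ B₁ sinθ.
τ = (0.152)(1.377×10⁻⁸)·sin65° = 1.897×10⁻⁹ N·m.

τ ≈ 1.90×10⁻⁹ N·m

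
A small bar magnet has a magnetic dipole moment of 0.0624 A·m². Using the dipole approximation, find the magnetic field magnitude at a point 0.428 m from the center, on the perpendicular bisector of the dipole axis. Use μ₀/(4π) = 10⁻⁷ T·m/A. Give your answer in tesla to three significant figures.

B ≈ 7.96×10⁻⁸ T

In the equatorial plane B = (μ₀/4π)·m/r³ (half the axial value).
B = (10⁻⁷)·(0.0624) / (0.428)³ = 7.959×10⁻⁸ T.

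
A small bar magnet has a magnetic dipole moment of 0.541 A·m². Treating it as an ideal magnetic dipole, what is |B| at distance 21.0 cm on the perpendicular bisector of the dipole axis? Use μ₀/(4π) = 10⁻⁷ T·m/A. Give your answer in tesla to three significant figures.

B ≈ 5.84×10⁻⁶ T

In the equatorial plane B = (μ₀/4π)·m/r³ (half the axial value).
B = (10⁻⁷)·(0.541) / (0.210)³ = 5.842×10⁻⁶ T.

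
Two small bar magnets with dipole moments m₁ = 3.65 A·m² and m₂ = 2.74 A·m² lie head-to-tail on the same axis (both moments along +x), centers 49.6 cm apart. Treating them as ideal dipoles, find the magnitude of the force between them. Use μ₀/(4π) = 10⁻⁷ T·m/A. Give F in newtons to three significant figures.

On-axis B of dipole 1: B = (μ₀/4π)·2m₁/r³. Force on dipole 2: F = m₂·dB/dr.
dB/dr = −(μ₀/4π)·6m₁/r⁴, so |F| = (μ₀/4π)·6m₁m₂/r⁴.
F = 6(10⁻⁷)(3.65)(2.74)/(0.496)⁴ = 9.914×10⁻⁵ N.

F ≈ 9.91×10⁻⁵ N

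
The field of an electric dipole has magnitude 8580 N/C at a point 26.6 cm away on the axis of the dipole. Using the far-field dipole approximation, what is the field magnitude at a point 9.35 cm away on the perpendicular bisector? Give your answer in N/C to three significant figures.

E ≈ 9.88×10⁴ N/C

Dipole fields scale as 1/r³ in the far field.
The axial field is twice the equatorial field at the same r, so the geometry factor is 1/2.
E₂ = E₁ · (1/2) · (r₁/r₂)³ = 8580 · 0.5 · (26.6/9.35)³.
(r₁/r₂)³ = (2.845)³ = 23.03.
E₂ ≈ 9.878×10⁴ N/C.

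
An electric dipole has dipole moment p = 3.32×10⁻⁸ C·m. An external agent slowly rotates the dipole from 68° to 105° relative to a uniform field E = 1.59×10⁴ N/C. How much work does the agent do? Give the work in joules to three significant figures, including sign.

W ≈ 3.34×10⁻⁴ J

W_ext = ΔU = U(θ₂) − U(θ₁) = −pE cosθ₂ − (−pE cosθ₁) = pE(cosθ₁ − cosθ₂).
W = (3.32×10⁻⁸)(1.59×10⁴)·(cos68° − cos105°) = (5.279×10⁻⁴)·(+0.6334) = 3.344×10⁻⁴ J.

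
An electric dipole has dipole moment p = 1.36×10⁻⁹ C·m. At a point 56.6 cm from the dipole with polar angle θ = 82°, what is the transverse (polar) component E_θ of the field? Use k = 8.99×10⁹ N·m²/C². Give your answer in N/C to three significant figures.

For a dipole, E_θ = (kp sinθ)/r³.
kp/r³ = (8.99×10⁹)(1.36×10⁻⁹)/(0.566)³ = 67.43 N/C.
E_θ = 67.43·sin82° = 66.77 N/C.

E_θ ≈ 66.8 N/C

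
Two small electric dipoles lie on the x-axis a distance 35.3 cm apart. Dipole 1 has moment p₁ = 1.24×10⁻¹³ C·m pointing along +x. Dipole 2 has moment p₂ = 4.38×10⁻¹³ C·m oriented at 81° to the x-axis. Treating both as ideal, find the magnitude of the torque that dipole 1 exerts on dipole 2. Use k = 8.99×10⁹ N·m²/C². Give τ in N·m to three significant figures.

The second dipole sits on the axis of the first, so the field there is axial: E₁ = 2kp₁/r³ along +x.
E₁ = 2(8.99×10⁹)(1.24×10⁻¹³)/(0.353)³ = 0.05069 N/C.
Torque on the second dipole: τ = p₂ E₁ sinθ.
τ = (4.38×10⁻¹³)(0.05069)·sin81° = 2.193×10⁻¹⁴ N·m.

τ ≈ 2.19×10⁻¹⁴ N·m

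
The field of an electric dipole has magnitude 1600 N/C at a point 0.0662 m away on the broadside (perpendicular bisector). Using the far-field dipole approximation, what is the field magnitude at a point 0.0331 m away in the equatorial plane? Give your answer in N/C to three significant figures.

Dipole fields scale as 1/r³ in the far field; the geometry is the same at both points.
E₂ = E₁ · (r₁/r₂)³ = 1600 · (0.0662/0.0331)³.
(r₁/r₂)³ = (2)³ = 8.
E₂ ≈ 1.280×10⁴ N/C.

E ≈ 1.28×10⁴ N/C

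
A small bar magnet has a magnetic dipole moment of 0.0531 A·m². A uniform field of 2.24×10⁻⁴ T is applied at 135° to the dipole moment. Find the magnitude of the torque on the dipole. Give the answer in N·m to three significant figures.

τ ≈ 8.41×10⁻⁶ N·m

Torque on a magnetic dipole: τ = mB sinθ.
τ = (0.0531)(2.24×10⁻⁴)·sin135° = 8.411×10⁻⁶ N·m.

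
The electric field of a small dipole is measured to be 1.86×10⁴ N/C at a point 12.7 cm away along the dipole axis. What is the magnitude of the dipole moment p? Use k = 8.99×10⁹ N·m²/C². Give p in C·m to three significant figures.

On axis E = 2kp/r³, so p = Er³/(2k).
p = (1.86×10⁴)·(0.127)³ / (2·8.99×10⁹) = 2.119×10⁻⁹ C·m.

p ≈ 2.12×10⁻⁹ C·m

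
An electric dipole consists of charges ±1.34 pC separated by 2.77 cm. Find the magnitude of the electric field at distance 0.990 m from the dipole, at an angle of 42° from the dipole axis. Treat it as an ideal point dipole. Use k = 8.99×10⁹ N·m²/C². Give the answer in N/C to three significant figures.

E ≈ 5.61×10⁻⁴ N/C

Dipole moment p = qd = (1.34×10⁻¹² C)(0.0277 m) = 3.712×10⁻¹⁴ C·m.
At angle θ the dipole field magnitude is E = (kp/r³)·√(1 + 3cos²θ).
kp/r³ = (8.99×10⁹)(3.712×10⁻¹⁴) / (0.990)³ = 3.439×10⁻⁴ N/C.
√(1 + 3cos²42°) = √(1 + 3·0.5523) = √2.6568 ≈ 1.6300.
E ≈ 3.439×10⁻⁴ × 1.630 = 5.606×10⁻⁴ N/C.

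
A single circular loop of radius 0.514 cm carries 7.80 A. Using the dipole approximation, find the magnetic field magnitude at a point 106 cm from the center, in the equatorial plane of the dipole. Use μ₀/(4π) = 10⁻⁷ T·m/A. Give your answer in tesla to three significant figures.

B ≈ 5.44×10⁻¹¹ T

Magnetic moment m = IA = Iπa² = (7.80)·π·(0.00514)² = 6.474×10⁻⁴ A·m².
In the equatorial plane B = (μ₀/4π)·m/r³ (half the axial value).
B = (10⁻⁷)·(6.474×10⁻⁴) / (1.06)³ = 5.436×10⁻¹¹ T.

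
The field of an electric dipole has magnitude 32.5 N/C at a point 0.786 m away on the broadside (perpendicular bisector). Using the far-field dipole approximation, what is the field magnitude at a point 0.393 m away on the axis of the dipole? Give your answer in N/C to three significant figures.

E ≈ 520 N/C

Dipole fields scale as 1/r³ in the far field.
The axial field is twice the equatorial field at the same r, so the geometry factor is 2/1.
E₂ = E₁ · (2/1) · (r₁/r₂)³ = 32.5 · 2 · (0.786/0.393)³.
(r₁/r₂)³ = (2)³ = 8.
E₂ ≈ 520.0 N/C.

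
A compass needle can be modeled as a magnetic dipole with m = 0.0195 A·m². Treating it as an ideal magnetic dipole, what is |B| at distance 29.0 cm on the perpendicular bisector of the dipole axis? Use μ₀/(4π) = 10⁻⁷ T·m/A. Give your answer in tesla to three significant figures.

B ≈ 8.00×10⁻⁸ T

In the equatorial plane B = (μ₀/4π)·m/r³ (half the axial value).
B = (10⁻⁷)·(0.0195) / (0.290)³ = 7.995×10⁻⁸ T.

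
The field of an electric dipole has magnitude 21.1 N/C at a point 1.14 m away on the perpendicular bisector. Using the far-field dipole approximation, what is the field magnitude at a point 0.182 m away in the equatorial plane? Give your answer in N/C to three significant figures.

Dipole fields scale as 1/r³ in the far field; the geometry is the same at both points.
E₂ = E₁ · (r₁/r₂)³ = 21.1 · (1.14/0.182)³.
(r₁/r₂)³ = (6.264)³ = 245.8.
E₂ ≈ 5185 N/C.

E ≈ 5190 N/C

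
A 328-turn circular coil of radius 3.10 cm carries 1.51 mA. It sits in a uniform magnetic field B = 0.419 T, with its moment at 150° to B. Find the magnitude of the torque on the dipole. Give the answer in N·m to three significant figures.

m = NIA = NIπa² = 328·(0.00151)·π·(0.0310)² = 0.001495 A·m².
Torque on a magnetic dipole: τ = mB sinθ.
τ = (0.001495)(0.419)·sin150° = 3.132×10⁻⁴ N·m.

τ ≈ 3.13×10⁻⁴ N·m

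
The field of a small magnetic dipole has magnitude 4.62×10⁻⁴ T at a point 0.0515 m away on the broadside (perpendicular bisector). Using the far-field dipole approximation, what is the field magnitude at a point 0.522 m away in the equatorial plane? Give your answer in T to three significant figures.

Dipole fields scale as 1/r³ in the far field; the geometry is the same at both points.
B₂ = B₁ · (r₁/r₂)³ = 4.62×10⁻⁴ · (0.0515/0.522)³.
(r₁/r₂)³ = (0.09866)³ = 0.0009603.
B₂ ≈ 4.437×10⁻⁷ T.

B ≈ 4.44×10⁻⁷ T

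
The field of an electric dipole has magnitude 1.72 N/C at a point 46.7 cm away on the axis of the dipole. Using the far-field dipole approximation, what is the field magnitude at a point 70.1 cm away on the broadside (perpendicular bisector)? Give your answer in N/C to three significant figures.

Dipole fields scale as 1/r³ in the far field.
The axial field is twice the equatorial field at the same r, so the geometry factor is 1/2.
E₂ = E₁ · (1/2) · (r₁/r₂)³ = 1.72 · 0.5 · (46.7/70.1)³.
(r₁/r₂)³ = (0.6662)³ = 0.2957.
E₂ ≈ 0.2543 N/C.

E ≈ 0.254 N/C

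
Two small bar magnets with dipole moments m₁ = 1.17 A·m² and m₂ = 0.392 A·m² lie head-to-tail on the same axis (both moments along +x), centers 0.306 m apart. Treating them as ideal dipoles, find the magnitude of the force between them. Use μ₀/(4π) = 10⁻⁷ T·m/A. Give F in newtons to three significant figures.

F ≈ 3.14×10⁻⁵ N

On-axis B of dipole 1: B = (μ₀/4π)·2m₁/r³. Force on dipole 2: F = m₂·dB/dr.
dB/dr = −(μ₀/4π)·6m₁/r⁴, so |F| = (μ₀/4π)·6m₁m₂/r⁴.
F = 6(10⁻⁷)(1.17)(0.392)/(0.306)⁴ = 3.139×10⁻⁵ N.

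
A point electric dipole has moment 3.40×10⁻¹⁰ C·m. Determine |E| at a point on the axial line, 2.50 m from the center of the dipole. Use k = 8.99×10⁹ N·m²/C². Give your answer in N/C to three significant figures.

On the dipole axis E = 2kp/r³.
E = 2·(8.99×10⁹)(3.40×10⁻¹⁰) / (2.50)³ = 0.3912 N/C.

E ≈ 0.391 N/C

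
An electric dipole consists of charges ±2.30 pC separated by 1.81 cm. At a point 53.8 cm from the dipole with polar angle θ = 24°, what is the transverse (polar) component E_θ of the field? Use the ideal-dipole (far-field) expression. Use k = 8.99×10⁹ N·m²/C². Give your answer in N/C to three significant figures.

Dipole moment p = qd = (2.30×10⁻¹² C)(0.0181 m) = 4.163×10⁻¹⁴ C·m.
For a dipole, E_θ = (kp sinθ)/r³.
kp/r³ = (8.99×10⁹)(4.163×10⁻¹⁴)/(0.538)³ = 0.002403 N/C.
E_θ = 0.002403·sin24° = 9.775×10⁻⁴ N/C.

E_θ ≈ 9.78×10⁻⁴ N/C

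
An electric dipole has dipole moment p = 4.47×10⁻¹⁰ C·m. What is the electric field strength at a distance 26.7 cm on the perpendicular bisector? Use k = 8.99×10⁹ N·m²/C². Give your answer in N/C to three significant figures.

On the perpendicular bisector E = kp/r³ (half the axial value at the same distance).
E = (8.99×10⁹)(4.47×10⁻¹⁰) / (0.267)³ = 211.1 N/C.

E ≈ 211 N/C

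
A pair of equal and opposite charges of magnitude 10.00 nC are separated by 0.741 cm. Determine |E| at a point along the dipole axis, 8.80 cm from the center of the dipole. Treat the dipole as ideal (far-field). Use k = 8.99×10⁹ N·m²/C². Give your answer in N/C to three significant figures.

Dipole moment p = qd = (1.00×10⁻⁸ C)(0.00741 m) = 7.41×10⁻¹¹ C·m.
On the dipole axis E = 2kp/r³.
E = 2·(8.99×10⁹)(7.41×10⁻¹¹) / (0.0880)³ = 1955 N/C.

E ≈ 1960 N/C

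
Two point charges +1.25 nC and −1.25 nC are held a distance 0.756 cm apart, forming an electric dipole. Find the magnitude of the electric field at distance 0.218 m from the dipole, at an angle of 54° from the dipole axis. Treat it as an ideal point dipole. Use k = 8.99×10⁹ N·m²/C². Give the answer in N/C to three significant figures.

Dipole moment p = qd = (1.25×10⁻⁹ C)(0.00756 m) = 9.45×10⁻¹² C·m.
At angle θ the dipole field magnitude is E = (kp/r³)·√(1 + 3cos²θ).
kp/r³ = (8.99×10⁹)(9.45×10⁻¹²) / (0.218)³ = 8.200 N/C.
√(1 + 3cos²54°) = √(1 + 3·0.3455) = √2.0365 ≈ 1.4271.
E ≈ 8.200 × 1.427 = 11.70 N/C.

E ≈ 11.7 N/C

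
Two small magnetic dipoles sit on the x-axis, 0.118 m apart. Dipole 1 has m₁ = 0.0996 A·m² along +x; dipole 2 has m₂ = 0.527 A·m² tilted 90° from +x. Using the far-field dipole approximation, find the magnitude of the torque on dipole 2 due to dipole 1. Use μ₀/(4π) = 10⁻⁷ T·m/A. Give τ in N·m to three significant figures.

τ ≈ 6.39×10⁻⁶ N·m

Dipole B is on the axis of dipole A, so B₁ there is axial: B₁ = (μ₀/4π)·2m₁/r³ along +x.
B₁ = 2(10⁻⁷)(0.0996)/(0.118)³ = 1.212×10⁻⁵ T.
τ = m₂ B₁ sinθ.
τ = (0.527)(1.212×10⁻⁵)·sin90° = 6.389×10⁻⁶ N·m.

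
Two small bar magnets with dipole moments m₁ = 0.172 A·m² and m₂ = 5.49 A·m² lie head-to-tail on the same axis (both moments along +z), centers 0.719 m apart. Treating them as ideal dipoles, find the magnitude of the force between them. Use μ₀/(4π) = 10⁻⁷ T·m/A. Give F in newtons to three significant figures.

F ≈ 2.12×10⁻⁶ N

On-axis B of dipole 1: B = (μ₀/4π)·2m₁/r³. Force on dipole 2: F = m₂·dB/dr.
dB/dr = −(μ₀/4π)·6m₁/r⁴, so |F| = (μ₀/4π)·6m₁m₂/r⁴.
F = 6(10⁻⁷)(0.172)(5.49)/(0.719)⁴ = 2.120×10⁻⁶ N.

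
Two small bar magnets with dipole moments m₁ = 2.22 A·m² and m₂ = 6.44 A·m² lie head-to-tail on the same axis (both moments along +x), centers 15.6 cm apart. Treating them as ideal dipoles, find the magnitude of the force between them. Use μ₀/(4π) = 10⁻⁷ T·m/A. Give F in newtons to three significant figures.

On-axis B of dipole 1: B = (μ₀/4π)·2m₁/r³. Force on dipole 2: F = m₂·dB/dr.
dB/dr = −(μ₀/4π)·6m₁/r⁴, so |F| = (μ₀/4π)·6m₁m₂/r⁴.
F = 6(10⁻⁷)(2.22)(6.44)/(0.156)⁴ = 0.01448 N.

F ≈ 0.0145 N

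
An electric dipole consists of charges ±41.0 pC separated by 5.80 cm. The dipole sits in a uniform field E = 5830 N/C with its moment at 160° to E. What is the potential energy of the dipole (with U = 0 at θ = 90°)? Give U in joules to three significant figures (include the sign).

U ≈ 1.30×10⁻⁸ J

Dipole moment p = qd = (4.10×10⁻¹¹ C)(0.0580 m) = 2.378×10⁻¹² C·m.
U = −p·E = −pE cosθ.
U = −(2.378×10⁻¹²)(5830)·cos160° = 1.303×10⁻⁸ J.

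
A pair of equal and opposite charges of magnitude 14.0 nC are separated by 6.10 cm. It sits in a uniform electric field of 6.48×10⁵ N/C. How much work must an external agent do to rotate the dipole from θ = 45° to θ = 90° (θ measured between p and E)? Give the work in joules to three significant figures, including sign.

Dipole moment p = qd = (1.40×10⁻⁸ C)(0.0610 m) = 8.54×10⁻¹⁰ C·m.
W_ext = ΔU = U(θ₂) − U(θ₁) = −pE cosθ₂ − (−pE cosθ₁) = pE(cosθ₁ − cosθ₂).
W = (8.54×10⁻¹⁰)(6.48×10⁵)·(cos45° − cos90°) = (5.534×10⁻⁴)·(+0.7071) = 3.913×10⁻⁴ J.

W ≈ 3.91×10⁻⁴ J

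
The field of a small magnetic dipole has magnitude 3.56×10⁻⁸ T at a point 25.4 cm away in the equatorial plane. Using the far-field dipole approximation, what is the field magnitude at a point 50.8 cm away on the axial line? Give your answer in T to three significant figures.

B ≈ 8.90×10⁻⁹ T

Dipole fields scale as 1/r³ in the far field.
The axial field is twice the equatorial field at the same r, so the geometry factor is 2/1.
B₂ = B₁ · (2/1) · (r₁/r₂)³ = 3.56×10⁻⁸ · 2 · (25.4/50.8)³.
(r₁/r₂)³ = (0.5)³ = 0.125.
B₂ ≈ 8.900×10⁻⁹ T.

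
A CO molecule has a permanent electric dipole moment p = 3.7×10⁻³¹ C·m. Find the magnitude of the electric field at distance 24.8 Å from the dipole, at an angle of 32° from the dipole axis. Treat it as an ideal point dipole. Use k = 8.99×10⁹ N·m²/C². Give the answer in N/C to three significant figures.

E ≈ 3.88×10⁵ N/C

At angle θ the dipole field magnitude is E = (kp/r³)·√(1 + 3cos²θ).
kp/r³ = (8.99×10⁹)(3.70×10⁻³¹) / (2.48×10⁻⁹)³ = 2.181×10⁵ N/C.
√(1 + 3cos²32°) = √(1 + 3·0.7192) = √3.1576 ≈ 1.7770.
E ≈ 2.181×10⁵ × 1.777 = 3.875×10⁵ N/C.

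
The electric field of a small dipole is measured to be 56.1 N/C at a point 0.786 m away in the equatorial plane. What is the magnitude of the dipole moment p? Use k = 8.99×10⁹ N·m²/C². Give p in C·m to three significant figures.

p ≈ 3.03×10⁻⁹ C·m

In the equatorial plane E = kp/r³, so p = Er³/(k).
p = (56.1)·(0.786)³ / (8.99×10⁹) = 3.030×10⁻⁹ C·m.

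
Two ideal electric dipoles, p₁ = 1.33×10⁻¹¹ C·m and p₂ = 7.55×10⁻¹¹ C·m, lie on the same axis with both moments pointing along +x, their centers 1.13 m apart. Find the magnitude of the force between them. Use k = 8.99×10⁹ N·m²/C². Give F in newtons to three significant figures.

On-axis field of dipole 1 at distance r: E = 2kp₁/r³. Force on dipole 2 is F = p₂·dE/dr (gradient along axis).
dE/dr = −6kp₁/r⁴, so |F| = 6kp₁p₂/r⁴ (attractive for aligned moments).
F = 6(8.99×10⁹)(1.33×10⁻¹¹)(7.55×10⁻¹¹)/(1.13)⁴ = 3.322×10⁻¹¹ N.

F ≈ 3.32×10⁻¹¹ N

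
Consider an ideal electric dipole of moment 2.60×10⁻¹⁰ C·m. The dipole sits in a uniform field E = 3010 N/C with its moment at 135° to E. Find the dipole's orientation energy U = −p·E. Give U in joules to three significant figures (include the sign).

U = −p·E = −pE cosθ.
U = −(2.60×10⁻¹⁰)(3010)·cos135° = 5.534×10⁻⁷ J.

U ≈ 5.53×10⁻⁷ J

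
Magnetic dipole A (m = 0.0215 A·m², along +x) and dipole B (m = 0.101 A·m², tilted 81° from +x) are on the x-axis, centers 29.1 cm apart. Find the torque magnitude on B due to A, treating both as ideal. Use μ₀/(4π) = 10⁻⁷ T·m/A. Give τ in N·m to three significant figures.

Dipole B is on the axis of dipole A, so B₁ there is axial: B₁ = (μ₀/4π)·2m₁/r³ along +x.
B₁ = 2(10⁻⁷)(0.0215)/(0.291)³ = 1.745×10⁻⁷ T.
τ = m₂ B₁ sinθ.
τ = (0.101)(1.745×10⁻⁷)·sin81° = 1.741×10⁻⁸ N·m.

τ ≈ 1.74×10⁻⁸ N·m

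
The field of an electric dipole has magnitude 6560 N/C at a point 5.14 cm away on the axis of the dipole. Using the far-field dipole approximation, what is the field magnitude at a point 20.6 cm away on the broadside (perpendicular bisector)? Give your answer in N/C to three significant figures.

Dipole fields scale as 1/r³ in the far field.
The axial field is twice the equatorial field at the same r, so the geometry factor is 1/2.
E₂ = E₁ · (1/2) · (r₁/r₂)³ = 6560 · 0.5 · (5.14/20.6)³.
(r₁/r₂)³ = (0.2495)³ = 0.01553.
E₂ ≈ 50.95 N/C.

E ≈ 51.0 N/C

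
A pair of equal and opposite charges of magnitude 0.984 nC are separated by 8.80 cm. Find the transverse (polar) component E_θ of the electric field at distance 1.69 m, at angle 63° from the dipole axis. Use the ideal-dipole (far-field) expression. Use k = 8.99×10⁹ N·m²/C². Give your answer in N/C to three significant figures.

Dipole moment p = qd = (9.84×10⁻¹⁰ C)(0.0880 m) = 8.659×10⁻¹¹ C·m.
For a dipole, E_θ = (kp sinθ)/r³.
kp/r³ = (8.99×10⁹)(8.659×10⁻¹¹)/(1.69)³ = 0.1613 N/C.
E_θ = 0.1613·sin63° = 0.1437 N/C.

E_θ ≈ 0.144 N/C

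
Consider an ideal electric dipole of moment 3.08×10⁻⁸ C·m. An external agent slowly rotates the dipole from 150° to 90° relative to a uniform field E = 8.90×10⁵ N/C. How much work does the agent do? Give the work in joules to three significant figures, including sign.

W_ext = ΔU = U(θ₂) − U(θ₁) = −pE cosθ₂ − (−pE cosθ₁) = pE(cosθ₁ − cosθ₂).
W = (3.08×10⁻⁸)(8.90×10⁵)·(cos150° − cos90°) = (0.02741)·(-0.8660) = -0.02374 J.

W ≈ -0.0237 J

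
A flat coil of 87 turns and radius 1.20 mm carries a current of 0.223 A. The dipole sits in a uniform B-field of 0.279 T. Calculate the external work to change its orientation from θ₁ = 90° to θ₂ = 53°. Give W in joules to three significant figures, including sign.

m = NIA = NIπa² = 87·(0.223)·π·(0.00120)² = 8.777×10⁻⁵ A·m².
W_ext = ΔU = −mB cosθ₂ + mB cosθ₁ = mB(cosθ₁ − cosθ₂).
W = (8.777×10⁻⁵)(0.279)·(cos90° − cos53°) = (2.449×10⁻⁵)·(-0.6018) = -1.474×10⁻⁵ J.

W ≈ -1.47×10⁻⁵ J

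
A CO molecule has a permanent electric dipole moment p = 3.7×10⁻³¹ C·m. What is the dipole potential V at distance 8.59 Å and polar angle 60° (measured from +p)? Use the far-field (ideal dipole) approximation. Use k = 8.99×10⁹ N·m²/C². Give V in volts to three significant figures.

The dipole potential is V = kp cosθ / r².
V = (8.99×10⁹)(3.70×10⁻³¹)·cos60° / (8.59×10⁻¹⁰)² = 0.002254 V.

V ≈ 0.00225 V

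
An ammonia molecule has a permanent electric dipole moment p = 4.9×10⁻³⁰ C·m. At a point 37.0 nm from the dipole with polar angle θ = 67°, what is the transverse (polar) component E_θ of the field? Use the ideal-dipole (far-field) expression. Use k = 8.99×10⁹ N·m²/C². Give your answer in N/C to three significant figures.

For a dipole, E_θ = (kp sinθ)/r³.
kp/r³ = (8.99×10⁹)(4.90×10⁻³⁰)/(3.70×10⁻⁸)³ = 869.7 N/C.
E_θ = 869.7·sin67° = 800.5 N/C.

E_θ ≈ 801 N/C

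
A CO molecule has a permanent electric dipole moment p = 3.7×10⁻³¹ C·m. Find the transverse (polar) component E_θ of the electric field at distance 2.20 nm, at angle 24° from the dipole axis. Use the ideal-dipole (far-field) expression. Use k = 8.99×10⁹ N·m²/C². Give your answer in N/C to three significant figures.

For a dipole, E_θ = (kp sinθ)/r³.
kp/r³ = (8.99×10⁹)(3.70×10⁻³¹)/(2.20×10⁻⁹)³ = 3.124×10⁵ N/C.
E_θ = 3.124×10⁵·sin24° = 1.271×10⁵ N/C.

E_θ ≈ 1.27×10⁵ N/C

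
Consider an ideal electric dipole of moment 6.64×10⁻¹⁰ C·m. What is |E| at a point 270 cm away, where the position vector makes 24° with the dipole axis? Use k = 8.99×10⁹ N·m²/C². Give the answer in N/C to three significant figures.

At angle θ the dipole field magnitude is E = (kp/r³)·√(1 + 3cos²θ).
kp/r³ = (8.99×10⁹)(6.64×10⁻¹⁰) / (2.70)³ = 0.3033 N/C.
√(1 + 3cos²24°) = √(1 + 3·0.8346) = √3.5037 ≈ 1.8718.
E ≈ 0.3033 × 1.872 = 0.5677 N/C.

E ≈ 0.568 N/C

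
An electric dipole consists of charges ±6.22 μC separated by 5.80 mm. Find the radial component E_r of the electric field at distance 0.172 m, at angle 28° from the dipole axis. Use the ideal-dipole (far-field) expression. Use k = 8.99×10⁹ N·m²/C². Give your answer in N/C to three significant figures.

Dipole moment p = qd = (6.22×10⁻⁶ C)(0.00580 m) = 3.608×10⁻⁸ C·m.
For a dipole, E_r = (2kp cosθ)/r³.
kp/r³ = (8.99×10⁹)(3.608×10⁻⁸)/(0.172)³ = 6.374×10⁴ N/C.
E_r = 2·6.374×10⁴·cos28° = 1.126×10⁵ N/C.

E_r ≈ 1.13×10⁵ N/C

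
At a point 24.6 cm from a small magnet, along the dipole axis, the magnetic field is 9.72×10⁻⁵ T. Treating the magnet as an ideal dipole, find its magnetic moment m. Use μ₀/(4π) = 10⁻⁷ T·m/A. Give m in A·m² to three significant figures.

m ≈ 7.24 A·m²

On axis B = (μ₀/4π)·2m/r³, so m = Br³·4π/(μ₀·2).
m = (9.72×10⁻⁵)·(0.246)³ / (2·10⁻⁷) = 7.235 A·m².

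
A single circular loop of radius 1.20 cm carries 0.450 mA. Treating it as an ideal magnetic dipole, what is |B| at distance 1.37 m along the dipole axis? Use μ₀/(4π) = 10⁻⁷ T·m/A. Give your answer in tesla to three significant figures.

Magnetic moment m = IA = Iπa² = (4.50×10⁻⁴)·π·(0.0120)² = 2.036×10⁻⁷ A·m².
On axis B = (μ₀/4π)·2m/r³.
B = 2·(10⁻⁷)·(2.036×10⁻⁷) / (1.37)³ = 1.584×10⁻¹⁴ T.

B ≈ 1.58×10⁻¹⁴ T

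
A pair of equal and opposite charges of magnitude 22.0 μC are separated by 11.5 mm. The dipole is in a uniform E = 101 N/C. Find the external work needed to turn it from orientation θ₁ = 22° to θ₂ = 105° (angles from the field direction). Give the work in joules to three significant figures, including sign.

W ≈ 3.03×10⁻⁵ J

Dipole moment p = qd = (2.20×10⁻⁵ C)(0.0115 m) = 2.53×10⁻⁷ C·m.
W_ext = ΔU = U(θ₂) − U(θ₁) = −pE cosθ₂ − (−pE cosθ₁) = pE(cosθ₁ − cosθ₂).
W = (2.53×10⁻⁷)(101)·(cos22° − cos105°) = (2.555×10⁻⁵)·(+1.1860) = 3.031×10⁻⁵ J.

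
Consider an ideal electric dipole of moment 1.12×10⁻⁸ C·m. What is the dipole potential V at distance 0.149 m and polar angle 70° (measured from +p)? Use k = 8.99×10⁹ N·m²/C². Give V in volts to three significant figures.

V ≈ 1550 V

The dipole potential is V = kp cosθ / r².
V = (8.99×10⁹)(1.12×10⁻⁸)·cos70° / (0.149)² = 1551 V.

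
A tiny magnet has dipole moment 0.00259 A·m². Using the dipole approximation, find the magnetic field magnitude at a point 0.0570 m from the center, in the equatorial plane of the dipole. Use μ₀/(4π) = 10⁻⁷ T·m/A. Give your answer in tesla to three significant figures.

B ≈ 1.40×10⁻⁶ T

In the equatorial plane B = (μ₀/4π)·m/r³ (half the axial value).
B = (10⁻⁷)·(0.00259) / (0.0570)³ = 1.399×10⁻⁶ T.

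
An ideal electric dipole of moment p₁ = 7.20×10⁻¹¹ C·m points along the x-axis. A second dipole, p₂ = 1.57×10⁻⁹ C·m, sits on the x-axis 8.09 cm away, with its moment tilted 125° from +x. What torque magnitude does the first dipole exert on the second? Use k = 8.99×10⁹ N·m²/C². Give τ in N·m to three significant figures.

The second dipole sits on the axis of the first, so the field there is axial: E₁ = 2kp₁/r³ along +x.
E₁ = 2(8.99×10⁹)(7.20×10⁻¹¹)/(0.0809)³ = 2445 N/C.
Torque on the second dipole: τ = p₂ E₁ sinθ.
τ = (1.57×10⁻⁹)(2445)·sin125° = 3.144×10⁻⁶ N·m.

τ ≈ 3.14×10⁻⁶ N·m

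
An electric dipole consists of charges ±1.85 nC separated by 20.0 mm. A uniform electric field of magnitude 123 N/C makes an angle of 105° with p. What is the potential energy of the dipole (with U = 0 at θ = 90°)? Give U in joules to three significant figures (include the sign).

U ≈ 1.18×10⁻⁹ J

Dipole moment p = qd = (1.85×10⁻⁹ C)(0.0200 m) = 3.70×10⁻¹¹ C·m.
U = −p·E = −pE cosθ.
U = −(3.70×10⁻¹¹)(123)·cos105° = 1.178×10⁻⁹ J.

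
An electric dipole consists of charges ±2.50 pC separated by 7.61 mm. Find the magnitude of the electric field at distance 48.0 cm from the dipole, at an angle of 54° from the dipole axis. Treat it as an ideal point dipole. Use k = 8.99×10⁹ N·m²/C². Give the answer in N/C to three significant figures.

E ≈ 0.00221 N/C

Dipole moment p = qd = (2.50×10⁻¹² C)(0.00761 m) = 1.903×10⁻¹⁴ C·m.
At angle θ the dipole field magnitude is E = (kp/r³)·√(1 + 3cos²θ).
kp/r³ = (8.99×10⁹)(1.903×10⁻¹⁴) / (0.480)³ = 0.001547 N/C.
√(1 + 3cos²54°) = √(1 + 3·0.3455) = √2.0365 ≈ 1.4271.
E ≈ 0.001547 × 1.427 = 0.002208 N/C.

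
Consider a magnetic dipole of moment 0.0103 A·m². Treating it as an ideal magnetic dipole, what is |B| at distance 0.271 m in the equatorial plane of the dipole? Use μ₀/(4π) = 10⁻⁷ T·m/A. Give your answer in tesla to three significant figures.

In the equatorial plane B = (μ₀/4π)·m/r³ (half the axial value).
B = (10⁻⁷)·(0.0103) / (0.271)³ = 5.175×10⁻⁸ T.

B ≈ 5.18×10⁻⁸ T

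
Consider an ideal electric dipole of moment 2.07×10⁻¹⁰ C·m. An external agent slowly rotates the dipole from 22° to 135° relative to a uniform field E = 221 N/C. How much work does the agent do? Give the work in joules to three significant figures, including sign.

W_ext = ΔU = U(θ₂) − U(θ₁) = −pE cosθ₂ − (−pE cosθ₁) = pE(cosθ₁ − cosθ₂).
W = (2.07×10⁻¹⁰)(221)·(cos22° − cos135°) = (4.575×10⁻⁸)·(+1.6343) = 7.476×10⁻⁸ J.

W ≈ 7.48×10⁻⁸ J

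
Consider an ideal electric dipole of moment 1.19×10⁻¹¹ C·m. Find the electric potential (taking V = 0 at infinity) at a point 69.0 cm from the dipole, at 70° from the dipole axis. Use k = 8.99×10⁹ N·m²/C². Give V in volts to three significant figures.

The dipole potential is V = kp cosθ / r².
V = (8.99×10⁹)(1.19×10⁻¹¹)·cos70° / (0.690)² = 0.07685 V.

V ≈ 0.0769 V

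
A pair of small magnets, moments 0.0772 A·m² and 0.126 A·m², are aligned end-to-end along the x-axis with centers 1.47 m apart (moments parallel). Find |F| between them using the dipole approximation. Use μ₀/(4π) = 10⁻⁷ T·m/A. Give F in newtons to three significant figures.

On-axis B of dipole 1: B = (μ₀/4π)·2m₁/r³. Force on dipole 2: F = m₂·dB/dr.
dB/dr = −(μ₀/4π)·6m₁/r⁴, so |F| = (μ₀/4π)·6m₁m₂/r⁴.
F = 6(10⁻⁷)(0.0772)(0.126)/(1.47)⁴ = 1.250×10⁻⁹ N.

F ≈ 1.25×10⁻⁹ N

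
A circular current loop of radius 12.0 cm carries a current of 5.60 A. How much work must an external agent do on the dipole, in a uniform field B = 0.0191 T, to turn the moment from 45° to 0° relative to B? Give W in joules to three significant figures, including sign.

Magnetic moment m = IA = Iπa² = (5.60)·π·(0.120)² = 0.2533 A·m².
W_ext = ΔU = −mB cosθ₂ + mB cosθ₁ = mB(cosθ₁ − cosθ₂).
W = (0.2533)(0.0191)·(cos45° − cos0°) = (0.004838)·(-0.2929) = -0.001417 J.

W ≈ -0.00142 J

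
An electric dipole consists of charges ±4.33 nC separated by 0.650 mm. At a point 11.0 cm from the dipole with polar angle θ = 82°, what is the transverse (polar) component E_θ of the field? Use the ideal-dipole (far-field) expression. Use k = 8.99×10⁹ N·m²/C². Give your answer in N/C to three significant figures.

E_θ ≈ 18.8 N/C

Dipole moment p = qd = (4.33×10⁻⁹ C)(6.50×10⁻⁴ m) = 2.815×10⁻¹² C·m.
For a dipole, E_θ = (kp sinθ)/r³.
kp/r³ = (8.99×10⁹)(2.815×10⁻¹²)/(0.110)³ = 19.01 N/C.
E_θ = 19.01·sin82° = 18.83 N/C.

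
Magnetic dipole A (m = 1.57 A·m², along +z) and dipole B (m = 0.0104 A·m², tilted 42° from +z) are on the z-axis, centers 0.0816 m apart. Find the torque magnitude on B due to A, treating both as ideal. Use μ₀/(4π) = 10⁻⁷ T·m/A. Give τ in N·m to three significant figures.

τ ≈ 4.02×10⁻⁶ N·m

Dipole B is on the axis of dipole A, so B₁ there is axial: B₁ = (μ₀/4π)·2m₁/r³ along +z.
B₁ = 2(10⁻⁷)(1.57)/(0.0816)³ = 5.779×10⁻⁴ T.
τ = m₂ B₁ sinθ.
τ = (0.0104)(5.779×10⁻⁴)·sin42° = 4.022×10⁻⁶ N·m.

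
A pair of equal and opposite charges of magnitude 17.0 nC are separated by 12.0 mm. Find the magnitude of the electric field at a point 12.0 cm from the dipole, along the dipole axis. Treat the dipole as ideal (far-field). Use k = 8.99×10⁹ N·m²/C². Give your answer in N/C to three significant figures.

Dipole moment p = qd = (1.70×10⁻⁸ C)(0.0120 m) = 2.04×10⁻¹⁰ C·m.
On the dipole axis E = 2kp/r³.
E = 2·(8.99×10⁹)(2.04×10⁻¹⁰) / (0.120)³ = 2123 N/C.

E ≈ 2120 N/C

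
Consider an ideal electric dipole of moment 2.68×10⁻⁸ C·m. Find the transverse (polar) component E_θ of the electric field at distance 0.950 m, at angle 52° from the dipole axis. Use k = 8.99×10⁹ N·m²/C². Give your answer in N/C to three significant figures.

E_θ ≈ 221 N/C

For a dipole, E_θ = (kp sinθ)/r³.
kp/r³ = (8.99×10⁹)(2.68×10⁻⁸)/(0.950)³ = 281.0 N/C.
E_θ = 281.0·sin52° = 221.4 N/C.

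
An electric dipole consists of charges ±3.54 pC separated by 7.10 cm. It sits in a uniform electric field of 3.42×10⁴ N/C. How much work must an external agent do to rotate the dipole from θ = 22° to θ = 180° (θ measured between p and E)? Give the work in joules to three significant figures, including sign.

Dipole moment p = qd = (3.54×10⁻¹² C)(0.0710 m) = 2.513×10⁻¹³ C·m.
W_ext = ΔU = U(θ₂) − U(θ₁) = −pE cosθ₂ − (−pE cosθ₁) = pE(cosθ₁ − cosθ₂).
W = (2.513×10⁻¹³)(3.42×10⁴)·(cos22° − cos180°) = (8.594×10⁻⁹)·(+1.9272) = 1.656×10⁻⁸ J.

W ≈ 1.66×10⁻⁸ J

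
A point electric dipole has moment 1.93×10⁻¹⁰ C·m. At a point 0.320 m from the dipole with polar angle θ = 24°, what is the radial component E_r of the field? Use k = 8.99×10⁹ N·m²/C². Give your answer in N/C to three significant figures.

For a dipole, E_r = (2kp cosθ)/r³.
kp/r³ = (8.99×10⁹)(1.93×10⁻¹⁰)/(0.320)³ = 52.95 N/C.
E_r = 2·52.95·cos24° = 96.74 N/C.

E_r ≈ 96.7 N/C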